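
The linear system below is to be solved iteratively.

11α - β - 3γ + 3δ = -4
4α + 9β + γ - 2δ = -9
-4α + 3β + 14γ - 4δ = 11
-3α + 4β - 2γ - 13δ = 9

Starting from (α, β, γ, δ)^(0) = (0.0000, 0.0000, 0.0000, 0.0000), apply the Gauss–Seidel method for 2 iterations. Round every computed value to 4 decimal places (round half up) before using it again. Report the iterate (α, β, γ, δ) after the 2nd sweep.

(0.0675, -1.3477, 0.8084, -1.2469)

Iteration 1:
  α = (-4 - (-1)·0.0000 - (-3)·0.0000 - (3)·0.0000) / (11) = -0.3636
  β = (-9 - (4)·-0.3636 - (1)·0.0000 - (-2)·0.0000) / (9) = -0.8384
  γ = (11 - (-4)·-0.3636 - (3)·-0.8384 - (-4)·0.0000) / (14) = 0.8615
  δ = (9 - (-3)·-0.3636 - (4)·-0.8384 - (-2)·0.8615) / (-13) = -0.9989
Iteration 2:
  α = (-4 - (-1)·-0.8384 - (-3)·0.8615 - (3)·-0.9989) / (11) = 0.0675
  β = (-9 - (4)·0.0675 - (1)·0.8615 - (-2)·-0.9989) / (9) = -1.3477
  γ = (11 - (-4)·0.0675 - (3)·-1.3477 - (-4)·-0.9989) / (14) = 0.8084
  δ = (9 - (-3)·0.0675 - (4)·-1.3477 - (-2)·0.8084) / (-13) = -1.2469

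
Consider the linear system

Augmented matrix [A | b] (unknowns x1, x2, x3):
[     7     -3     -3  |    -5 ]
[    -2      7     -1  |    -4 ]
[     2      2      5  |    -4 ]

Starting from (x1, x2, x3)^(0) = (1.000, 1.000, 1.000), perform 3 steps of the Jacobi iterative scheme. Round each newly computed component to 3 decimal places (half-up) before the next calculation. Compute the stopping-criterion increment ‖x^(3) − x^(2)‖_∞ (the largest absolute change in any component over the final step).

Iteration 1:
  x1 = (-5 - (-3)·1.000 - (-3)·1.000) / (7) = 0.143
  x2 = (-4 - (-2)·1.000 - (-1)·1.000) / (7) = -0.143
  x3 = (-4 - (2)·1.000 - (2)·1.000) / (5) = -1.600
Iteration 2:
  x1 = (-5 - (-3)·-0.143 - (-3)·-1.600) / (7) = -1.461
  x2 = (-4 - (-2)·0.143 - (-1)·-1.600) / (7) = -0.759
  x3 = (-4 - (2)·0.143 - (2)·-0.143) / (5) = -0.800
Iteration 3:
  x1 = (-5 - (-3)·-0.759 - (-3)·-0.800) / (7) = -1.382
  x2 = (-4 - (-2)·-1.461 - (-1)·-0.800) / (7) = -1.103
  x3 = (-4 - (2)·-1.461 - (2)·-0.759) / (5) = 0.088
Change: (0.079, -0.344, 0.888) → max |·| = 0.888

0.888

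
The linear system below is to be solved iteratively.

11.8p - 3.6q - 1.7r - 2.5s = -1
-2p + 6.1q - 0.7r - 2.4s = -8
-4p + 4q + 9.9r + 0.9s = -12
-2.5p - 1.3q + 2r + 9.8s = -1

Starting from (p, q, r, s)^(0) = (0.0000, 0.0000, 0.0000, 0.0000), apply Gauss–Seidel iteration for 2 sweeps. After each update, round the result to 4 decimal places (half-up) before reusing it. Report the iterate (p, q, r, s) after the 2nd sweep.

(-0.6283, -1.6603, -0.7808, -0.3232)

Iteration 1:
  p = (-1 - (-3.6)·0.0000 - (-1.7)·0.0000 - (-2.5)·0.0000) / (11.8) = -0.0847
  q = (-8 - (-2)·-0.0847 - (-0.7)·0.0000 - (-2.4)·0.0000) / (6.1) = -1.3392
  r = (-12 - (-4)·-0.0847 - (4)·-1.3392 - (0.9)·0.0000) / (9.9) = -0.7053
  s = (-1 - (-2.5)·-0.0847 - (-1.3)·-1.3392 - (2)·-0.7053) / (9.8) = -0.1574
Iteration 2:
  p = (-1 - (-3.6)·-1.3392 - (-1.7)·-0.7053 - (-2.5)·-0.1574) / (11.8) = -0.6283
  q = (-8 - (-2)·-0.6283 - (-0.7)·-0.7053 - (-2.4)·-0.1574) / (6.1) = -1.6603
  r = (-12 - (-4)·-0.6283 - (4)·-1.6603 - (0.9)·-0.1574) / (9.9) = -0.7808
  s = (-1 - (-2.5)·-0.6283 - (-1.3)·-1.6603 - (2)·-0.7808) / (9.8) = -0.3232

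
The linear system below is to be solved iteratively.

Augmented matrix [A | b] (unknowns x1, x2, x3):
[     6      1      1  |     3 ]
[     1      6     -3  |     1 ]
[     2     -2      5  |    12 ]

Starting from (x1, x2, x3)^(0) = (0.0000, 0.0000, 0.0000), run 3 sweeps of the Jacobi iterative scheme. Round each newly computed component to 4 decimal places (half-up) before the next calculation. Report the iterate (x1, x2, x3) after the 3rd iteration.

(-0.0917, 1.2880, 2.8844)

Iteration 1:
  x1 = (3 - (1)·0.0000 - (1)·0.0000) / (6) = 0.5000
  x2 = (1 - (1)·0.0000 - (-3)·0.0000) / (6) = 0.1667
  x3 = (12 - (2)·0.0000 - (-2)·0.0000) / (5) = 2.4000
Iteration 2:
  x1 = (3 - (1)·0.1667 - (1)·2.4000) / (6) = 0.0722
  x2 = (1 - (1)·0.5000 - (-3)·2.4000) / (6) = 1.2833
  x3 = (12 - (2)·0.5000 - (-2)·0.1667) / (5) = 2.2667
Iteration 3:
  x1 = (3 - (1)·1.2833 - (1)·2.2667) / (6) = -0.0917
  x2 = (1 - (1)·0.0722 - (-3)·2.2667) / (6) = 1.2880
  x3 = (12 - (2)·0.0722 - (-2)·1.2833) / (5) = 2.8844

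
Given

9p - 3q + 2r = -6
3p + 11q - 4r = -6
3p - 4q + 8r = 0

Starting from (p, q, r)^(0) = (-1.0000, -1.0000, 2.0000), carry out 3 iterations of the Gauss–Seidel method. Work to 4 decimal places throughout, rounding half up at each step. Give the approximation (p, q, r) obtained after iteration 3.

Iteration 1:
  p = (-6 - (-3)·-1.0000 - (2)·2.0000) / (9) = -1.4444
  q = (-6 - (3)·-1.4444 - (-4)·2.0000) / (11) = 0.5757
  r = (0 - (3)·-1.4444 - (-4)·0.5757) / (8) = 0.8295
Iteration 2:
  p = (-6 - (-3)·0.5757 - (2)·0.8295) / (9) = -0.6591
  q = (-6 - (3)·-0.6591 - (-4)·0.8295) / (11) = -0.0641
  r = (0 - (3)·-0.6591 - (-4)·-0.0641) / (8) = 0.2151
Iteration 3:
  p = (-6 - (-3)·-0.0641 - (2)·0.2151) / (9) = -0.7358
  q = (-6 - (3)·-0.7358 - (-4)·0.2151) / (11) = -0.2666
  r = (0 - (3)·-0.7358 - (-4)·-0.2666) / (8) = 0.1426

(-0.7358, -0.2666, 0.1426)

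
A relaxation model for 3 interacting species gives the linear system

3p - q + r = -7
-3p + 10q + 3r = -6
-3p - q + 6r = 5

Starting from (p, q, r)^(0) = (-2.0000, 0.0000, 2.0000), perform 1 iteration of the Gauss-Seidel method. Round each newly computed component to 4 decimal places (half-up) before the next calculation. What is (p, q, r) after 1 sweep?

(-3.0000, -2.1000, -1.0167)

Iteration 1:
  p = (-7 - (-1)·0.0000 - (1)·2.0000) / (3) = -3.0000
  q = (-6 - (-3)·-3.0000 - (3)·2.0000) / (10) = -2.1000
  r = (5 - (-3)·-3.0000 - (-1)·-2.1000) / (6) = -1.0167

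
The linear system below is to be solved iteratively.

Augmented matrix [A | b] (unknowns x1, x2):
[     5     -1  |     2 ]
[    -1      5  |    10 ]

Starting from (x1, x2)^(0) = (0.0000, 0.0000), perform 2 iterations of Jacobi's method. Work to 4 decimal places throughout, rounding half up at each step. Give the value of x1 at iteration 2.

Iteration 1:
  x1 = (2 - (-1)·0.0000) / (5) = 0.4000
  x2 = (10 - (-1)·0.0000) / (5) = 2.0000
Iteration 2:
  x1 = (2 - (-1)·2.0000) / (5) = 0.8000
  x2 = (10 - (-1)·0.4000) / (5) = 2.0800

0.8000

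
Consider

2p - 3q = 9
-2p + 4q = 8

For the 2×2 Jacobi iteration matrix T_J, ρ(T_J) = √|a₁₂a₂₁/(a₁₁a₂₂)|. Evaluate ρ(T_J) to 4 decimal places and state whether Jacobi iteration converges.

a₁₂a₂₁/(a₁₁a₂₂) = (-3)·(-2) / ((2)·(4)) = 0.750000
ρ = √|0.750000| = √0.750000 = 0.8660
ρ < 1, so Jacobi converges

0.8660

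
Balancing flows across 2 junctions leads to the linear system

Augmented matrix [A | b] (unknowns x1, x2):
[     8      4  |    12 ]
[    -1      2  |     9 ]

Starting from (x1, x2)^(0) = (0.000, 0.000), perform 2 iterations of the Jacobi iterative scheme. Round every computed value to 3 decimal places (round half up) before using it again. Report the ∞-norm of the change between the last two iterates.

Iteration 1:
  x1 = (12 - (4)·0.000) / (8) = 1.500
  x2 = (9 - (-1)·0.000) / (2) = 4.500
Iteration 2:
  x1 = (12 - (4)·4.500) / (8) = -0.750
  x2 = (9 - (-1)·1.500) / (2) = 5.250
Change: (-2.250, 0.750) → max |·| = 2.250

2.250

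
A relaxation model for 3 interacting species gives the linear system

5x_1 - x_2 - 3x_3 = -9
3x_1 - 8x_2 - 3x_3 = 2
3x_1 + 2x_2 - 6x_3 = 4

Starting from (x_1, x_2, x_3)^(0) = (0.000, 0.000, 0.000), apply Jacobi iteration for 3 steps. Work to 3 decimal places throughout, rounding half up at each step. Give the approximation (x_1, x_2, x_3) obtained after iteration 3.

Iteration 1:
  x_1 = (-9 - (-1)·0.000 - (-3)·0.000) / (5) = -1.800
  x_2 = (2 - (3)·0.000 - (-3)·0.000) / (-8) = -0.250
  x_3 = (4 - (3)·0.000 - (2)·0.000) / (-6) = -0.667
Iteration 2:
  x_1 = (-9 - (-1)·-0.250 - (-3)·-0.667) / (5) = -2.250
  x_2 = (2 - (3)·-1.800 - (-3)·-0.667) / (-8) = -0.675
  x_3 = (4 - (3)·-1.800 - (2)·-0.250) / (-6) = -1.650
Iteration 3:
  x_1 = (-9 - (-1)·-0.675 - (-3)·-1.650) / (5) = -2.925
  x_2 = (2 - (3)·-2.250 - (-3)·-1.650) / (-8) = -0.475
  x_3 = (4 - (3)·-2.250 - (2)·-0.675) / (-6) = -2.017

(-2.925, -0.475, -2.017)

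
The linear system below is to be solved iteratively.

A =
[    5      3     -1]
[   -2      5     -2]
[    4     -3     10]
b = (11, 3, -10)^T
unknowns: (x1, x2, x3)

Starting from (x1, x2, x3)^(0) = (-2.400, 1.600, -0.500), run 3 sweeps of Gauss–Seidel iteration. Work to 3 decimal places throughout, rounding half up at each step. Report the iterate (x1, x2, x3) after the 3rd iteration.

Iteration 1:
  x1 = (11 - (3)·1.600 - (-1)·-0.500) / (5) = 1.140
  x2 = (3 - (-2)·1.140 - (-2)·-0.500) / (5) = 0.856
  x3 = (-10 - (4)·1.140 - (-3)·0.856) / (10) = -1.199
Iteration 2:
  x1 = (11 - (3)·0.856 - (-1)·-1.199) / (5) = 1.447
  x2 = (3 - (-2)·1.447 - (-2)·-1.199) / (5) = 0.699
  x3 = (-10 - (4)·1.447 - (-3)·0.699) / (10) = -1.369
Iteration 3:
  x1 = (11 - (3)·0.699 - (-1)·-1.369) / (5) = 1.507
  x2 = (3 - (-2)·1.507 - (-2)·-1.369) / (5) = 0.655
  x3 = (-10 - (4)·1.507 - (-3)·0.655) / (10) = -1.406

(1.507, 0.655, -1.406)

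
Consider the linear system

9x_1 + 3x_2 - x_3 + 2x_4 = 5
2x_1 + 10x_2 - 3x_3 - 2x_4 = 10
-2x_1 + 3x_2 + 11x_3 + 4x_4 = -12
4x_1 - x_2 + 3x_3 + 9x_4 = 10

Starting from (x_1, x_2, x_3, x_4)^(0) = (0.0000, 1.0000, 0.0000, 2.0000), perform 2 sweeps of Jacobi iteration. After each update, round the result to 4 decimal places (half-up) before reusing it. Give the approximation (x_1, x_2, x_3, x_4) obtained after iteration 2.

Iteration 1:
  x_1 = (5 - (3)·1.0000 - (-1)·0.0000 - (2)·2.0000) / (9) = -0.2222
  x_2 = (10 - (2)·0.0000 - (-3)·0.0000 - (-2)·2.0000) / (10) = 1.4000
  x_3 = (-12 - (-2)·0.0000 - (3)·1.0000 - (4)·2.0000) / (11) = -2.0909
  x_4 = (10 - (4)·0.0000 - (-1)·1.0000 - (3)·0.0000) / (9) = 1.2222
Iteration 2:
  x_1 = (5 - (3)·1.4000 - (-1)·-2.0909 - (2)·1.2222) / (9) = -0.4150
  x_2 = (10 - (2)·-0.2222 - (-3)·-2.0909 - (-2)·1.2222) / (10) = 0.6616
  x_3 = (-12 - (-2)·-0.2222 - (3)·1.4000 - (4)·1.2222) / (11) = -1.9576
  x_4 = (10 - (4)·-0.2222 - (-1)·1.4000 - (3)·-2.0909) / (9) = 2.0624

(-0.4150, 0.6616, -1.9576, 2.0624)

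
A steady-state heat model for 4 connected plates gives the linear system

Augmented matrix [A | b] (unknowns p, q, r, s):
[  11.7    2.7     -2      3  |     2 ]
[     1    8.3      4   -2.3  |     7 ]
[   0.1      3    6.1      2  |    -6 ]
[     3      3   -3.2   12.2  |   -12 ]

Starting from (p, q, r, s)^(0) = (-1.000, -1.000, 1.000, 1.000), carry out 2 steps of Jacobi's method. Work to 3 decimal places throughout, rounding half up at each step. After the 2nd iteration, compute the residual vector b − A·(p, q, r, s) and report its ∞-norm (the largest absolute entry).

Iteration 1:
  p = (2 - (2.7)·-1.000 - (-2)·1.000 - (3)·1.000) / (11.7) = 0.316
  q = (7 - (1)·-1.000 - (4)·1.000 - (-2.3)·1.000) / (8.3) = 0.759
  r = (-6 - (0.1)·-1.000 - (3)·-1.000 - (2)·1.000) / (6.1) = -0.803
  s = (-12 - (3)·-1.000 - (3)·-1.000 - (-3.2)·1.000) / (12.2) = -0.230
Iteration 2:
  p = (2 - (2.7)·0.759 - (-2)·-0.803 - (3)·-0.230) / (11.7) = -0.083
  q = (7 - (1)·0.316 - (4)·-0.803 - (-2.3)·-0.230) / (8.3) = 1.129
  r = (-6 - (0.1)·0.316 - (3)·0.759 - (2)·-0.230) / (6.1) = -1.287
  s = (-12 - (3)·0.316 - (3)·0.759 - (-3.2)·-0.803) / (12.2) = -1.459
Residual b − A·x = (1.726, -0.495, 1.390, -1.457); ∞-norm = 1.726

1.726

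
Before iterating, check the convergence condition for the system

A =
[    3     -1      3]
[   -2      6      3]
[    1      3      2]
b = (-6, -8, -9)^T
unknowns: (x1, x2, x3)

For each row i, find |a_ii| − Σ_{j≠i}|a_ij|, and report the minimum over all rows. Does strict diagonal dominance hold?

-2

row 1: |3| − (1+3) = -1
row 2: |6| − (2+3) = 1
row 3: |2| − (1+3) = -2
minimum over rows = -2 → not strictly diagonally dominant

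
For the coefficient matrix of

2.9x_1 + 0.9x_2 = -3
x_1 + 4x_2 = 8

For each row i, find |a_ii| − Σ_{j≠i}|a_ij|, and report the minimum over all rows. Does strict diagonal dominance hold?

2

row 1: |2.9| − (0.9) = 2
row 2: |4| − (1) = 3
minimum over rows = 2 → strictly diagonally dominant (convergence guaranteed)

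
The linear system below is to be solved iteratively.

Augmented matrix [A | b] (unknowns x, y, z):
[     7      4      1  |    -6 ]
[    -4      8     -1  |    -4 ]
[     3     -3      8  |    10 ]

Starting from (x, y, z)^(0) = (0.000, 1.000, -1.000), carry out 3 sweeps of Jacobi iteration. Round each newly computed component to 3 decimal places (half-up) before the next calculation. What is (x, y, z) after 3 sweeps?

Iteration 1:
  x = (-6 - (4)·1.000 - (1)·-1.000) / (7) = -1.286
  y = (-4 - (-4)·0.000 - (-1)·-1.000) / (8) = -0.625
  z = (10 - (3)·0.000 - (-3)·1.000) / (8) = 1.625
Iteration 2:
  x = (-6 - (4)·-0.625 - (1)·1.625) / (7) = -0.732
  y = (-4 - (-4)·-1.286 - (-1)·1.625) / (8) = -0.940
  z = (10 - (3)·-1.286 - (-3)·-0.625) / (8) = 1.498
Iteration 3:
  x = (-6 - (4)·-0.940 - (1)·1.498) / (7) = -0.534
  y = (-4 - (-4)·-0.732 - (-1)·1.498) / (8) = -0.679
  z = (10 - (3)·-0.732 - (-3)·-0.940) / (8) = 1.172

(-0.534, -0.679, 1.172)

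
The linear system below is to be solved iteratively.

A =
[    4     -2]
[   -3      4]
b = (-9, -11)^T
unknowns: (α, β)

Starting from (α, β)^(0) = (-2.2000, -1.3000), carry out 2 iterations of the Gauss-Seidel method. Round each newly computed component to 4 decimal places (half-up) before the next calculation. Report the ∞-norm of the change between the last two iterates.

Iteration 1:
  α = (-9 - (-2)·-1.3000) / (4) = -2.9000
  β = (-11 - (-3)·-2.9000) / (4) = -4.9250
Iteration 2:
  α = (-9 - (-2)·-4.9250) / (4) = -4.7125
  β = (-11 - (-3)·-4.7125) / (4) = -6.2844
Change: (-1.8125, -1.3594) → max |·| = 1.8125

1.8125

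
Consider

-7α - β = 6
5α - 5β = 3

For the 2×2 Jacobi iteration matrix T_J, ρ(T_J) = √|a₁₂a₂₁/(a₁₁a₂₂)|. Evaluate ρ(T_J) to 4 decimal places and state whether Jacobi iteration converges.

a₁₂a₂₁/(a₁₁a₂₂) = (-1)·(5) / ((-7)·(-5)) = -0.142857
ρ = √|-0.142857| = √0.142857 = 0.3780
ρ < 1, so Jacobi converges

0.3780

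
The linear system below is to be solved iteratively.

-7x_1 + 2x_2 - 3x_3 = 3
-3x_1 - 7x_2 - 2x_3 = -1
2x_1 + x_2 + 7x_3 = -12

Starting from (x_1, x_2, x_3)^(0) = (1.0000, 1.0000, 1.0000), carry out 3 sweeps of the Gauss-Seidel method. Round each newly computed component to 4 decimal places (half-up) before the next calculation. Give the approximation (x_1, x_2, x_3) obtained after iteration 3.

(0.5037, 0.4583, -1.9237)

Iteration 1:
  x_1 = (3 - (2)·1.0000 - (-3)·1.0000) / (-7) = -0.5714
  x_2 = (-1 - (-3)·-0.5714 - (-2)·1.0000) / (-7) = 0.1020
  x_3 = (-12 - (2)·-0.5714 - (1)·0.1020) / (7) = -1.5656
Iteration 2:
  x_1 = (3 - (2)·0.1020 - (-3)·-1.5656) / (-7) = 0.2715
  x_2 = (-1 - (-3)·0.2715 - (-2)·-1.5656) / (-7) = 0.4738
  x_3 = (-12 - (2)·0.2715 - (1)·0.4738) / (7) = -1.8595
Iteration 3:
  x_1 = (3 - (2)·0.4738 - (-3)·-1.8595) / (-7) = 0.5037
  x_2 = (-1 - (-3)·0.5037 - (-2)·-1.8595) / (-7) = 0.4583
  x_3 = (-12 - (2)·0.5037 - (1)·0.4583) / (7) = -1.9237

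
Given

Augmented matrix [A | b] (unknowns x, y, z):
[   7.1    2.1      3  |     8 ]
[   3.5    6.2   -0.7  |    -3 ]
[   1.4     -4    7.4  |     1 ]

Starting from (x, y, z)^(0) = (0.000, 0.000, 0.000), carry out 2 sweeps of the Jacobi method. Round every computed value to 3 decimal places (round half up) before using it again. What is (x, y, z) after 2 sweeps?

(1.213, -1.105, -0.340)

Iteration 1:
  x = (8 - (2.1)·0.000 - (3)·0.000) / (7.1) = 1.127
  y = (-3 - (3.5)·0.000 - (-0.7)·0.000) / (6.2) = -0.484
  z = (1 - (1.4)·0.000 - (-4)·0.000) / (7.4) = 0.135
Iteration 2:
  x = (8 - (2.1)·-0.484 - (3)·0.135) / (7.1) = 1.213
  y = (-3 - (3.5)·1.127 - (-0.7)·0.135) / (6.2) = -1.105
  z = (1 - (1.4)·1.127 - (-4)·-0.484) / (7.4) = -0.340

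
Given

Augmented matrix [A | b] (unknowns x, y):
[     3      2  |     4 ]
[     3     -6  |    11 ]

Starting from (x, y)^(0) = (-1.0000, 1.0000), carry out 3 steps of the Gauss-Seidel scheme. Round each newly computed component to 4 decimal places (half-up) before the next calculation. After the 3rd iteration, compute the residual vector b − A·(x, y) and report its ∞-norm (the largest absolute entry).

Iteration 1:
  x = (4 - (2)·1.0000) / (3) = 0.6667
  y = (11 - (3)·0.6667) / (-6) = -1.5000
Iteration 2:
  x = (4 - (2)·-1.5000) / (3) = 2.3333
  y = (11 - (3)·2.3333) / (-6) = -0.6667
Iteration 3:
  x = (4 - (2)·-0.6667) / (3) = 1.7778
  y = (11 - (3)·1.7778) / (-6) = -0.9444
Residual b − A·x = (0.5554, 0.0002); ∞-norm = 0.5554

0.5554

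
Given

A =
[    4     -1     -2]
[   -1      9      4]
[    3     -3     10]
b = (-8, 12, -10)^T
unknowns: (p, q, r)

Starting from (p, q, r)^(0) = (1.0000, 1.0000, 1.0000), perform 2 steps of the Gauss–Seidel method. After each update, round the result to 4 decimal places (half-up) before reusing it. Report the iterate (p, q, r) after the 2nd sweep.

Iteration 1:
  p = (-8 - (-1)·1.0000 - (-2)·1.0000) / (4) = -1.2500
  q = (12 - (-1)·-1.2500 - (4)·1.0000) / (9) = 0.7500
  r = (-10 - (3)·-1.2500 - (-3)·0.7500) / (10) = -0.4000
Iteration 2:
  p = (-8 - (-1)·0.7500 - (-2)·-0.4000) / (4) = -2.0125
  q = (12 - (-1)·-2.0125 - (4)·-0.4000) / (9) = 1.2875
  r = (-10 - (3)·-2.0125 - (-3)·1.2875) / (10) = -0.0100

(-2.0125, 1.2875, -0.0100)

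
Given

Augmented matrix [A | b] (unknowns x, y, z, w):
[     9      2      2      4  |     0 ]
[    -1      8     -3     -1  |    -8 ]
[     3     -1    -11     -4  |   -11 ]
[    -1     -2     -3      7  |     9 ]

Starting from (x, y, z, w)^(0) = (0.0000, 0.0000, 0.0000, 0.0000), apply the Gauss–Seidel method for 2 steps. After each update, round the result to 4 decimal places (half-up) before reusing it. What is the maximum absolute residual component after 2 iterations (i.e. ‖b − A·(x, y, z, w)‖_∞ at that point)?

2.5676

Iteration 1:
  x = (0 - (2)·0.0000 - (2)·0.0000 - (4)·0.0000) / (9) = 0.0000
  y = (-8 - (-1)·0.0000 - (-3)·0.0000 - (-1)·0.0000) / (8) = -1.0000
  z = (-11 - (3)·0.0000 - (-1)·-1.0000 - (-4)·0.0000) / (-11) = 1.0909
  w = (9 - (-1)·0.0000 - (-2)·-1.0000 - (-3)·1.0909) / (7) = 1.4675
Iteration 2:
  x = (0 - (2)·-1.0000 - (2)·1.0909 - (4)·1.4675) / (9) = -0.6724
  y = (-8 - (-1)·-0.6724 - (-3)·1.0909 - (-1)·1.4675) / (8) = -0.4915
  z = (-11 - (3)·-0.6724 - (-1)·-0.4915 - (-4)·1.4675) / (-11) = 0.3277
  w = (9 - (-1)·-0.6724 - (-2)·-0.4915 - (-3)·0.3277) / (7) = 1.1897
Residual b − A·x = (1.6204, -2.5676, -1.1108, -0.0002); ∞-norm = 2.5676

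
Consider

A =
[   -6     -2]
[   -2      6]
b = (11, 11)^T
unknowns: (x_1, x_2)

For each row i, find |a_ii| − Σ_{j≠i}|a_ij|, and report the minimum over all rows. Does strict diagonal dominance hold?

row 1: |-6| − (2) = 4
row 2: |6| − (2) = 4
minimum over rows = 4 → strictly diagonally dominant (convergence guaranteed)

4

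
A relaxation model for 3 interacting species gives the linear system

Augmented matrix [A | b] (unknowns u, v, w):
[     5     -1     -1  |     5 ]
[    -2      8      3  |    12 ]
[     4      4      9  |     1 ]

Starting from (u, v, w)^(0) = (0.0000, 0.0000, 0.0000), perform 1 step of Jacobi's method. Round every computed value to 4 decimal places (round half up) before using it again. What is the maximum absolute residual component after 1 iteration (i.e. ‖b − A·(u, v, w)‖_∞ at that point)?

Iteration 1:
  u = (5 - (-1)·0.0000 - (-1)·0.0000) / (5) = 1.0000
  v = (12 - (-2)·0.0000 - (3)·0.0000) / (8) = 1.5000
  w = (1 - (4)·0.0000 - (4)·0.0000) / (9) = 0.1111
Residual b − A·x = (1.6111, 1.6667, -9.9999); ∞-norm = 9.9999

9.9999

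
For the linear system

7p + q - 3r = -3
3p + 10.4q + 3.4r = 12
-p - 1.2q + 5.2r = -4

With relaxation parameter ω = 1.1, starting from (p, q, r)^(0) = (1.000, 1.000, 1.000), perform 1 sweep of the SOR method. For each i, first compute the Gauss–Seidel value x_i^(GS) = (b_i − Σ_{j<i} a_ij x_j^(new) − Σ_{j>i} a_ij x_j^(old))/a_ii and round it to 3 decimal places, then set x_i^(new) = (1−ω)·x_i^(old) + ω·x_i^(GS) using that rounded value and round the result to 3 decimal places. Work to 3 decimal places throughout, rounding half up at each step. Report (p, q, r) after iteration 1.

Iteration 1:
  p: GS value = (-3 - (1)·1.000 - (-3)·1.000) / (7) = -0.143;  p ← (1−ω)·1.000 + ω·-0.143 = -0.257
  q: GS value = (12 - (3)·-0.257 - (3.4)·1.000) / (10.4) = 0.901;  q ← (1−ω)·1.000 + ω·0.901 = 0.891
  r: GS value = (-4 - (-1)·-0.257 - (-1.2)·0.891) / (5.2) = -0.613;  r ← (1−ω)·1.000 + ω·-0.613 = -0.774

(-0.257, 0.891, -0.774)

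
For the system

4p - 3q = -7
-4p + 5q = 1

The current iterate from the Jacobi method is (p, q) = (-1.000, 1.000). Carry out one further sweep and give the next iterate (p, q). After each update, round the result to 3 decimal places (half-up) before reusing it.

One sweep:
  p = (-7 - (-3)·1.000) / (4) = -1.000
  q = (1 - (-4)·-1.000) / (5) = -0.600

(-1.000, -0.600)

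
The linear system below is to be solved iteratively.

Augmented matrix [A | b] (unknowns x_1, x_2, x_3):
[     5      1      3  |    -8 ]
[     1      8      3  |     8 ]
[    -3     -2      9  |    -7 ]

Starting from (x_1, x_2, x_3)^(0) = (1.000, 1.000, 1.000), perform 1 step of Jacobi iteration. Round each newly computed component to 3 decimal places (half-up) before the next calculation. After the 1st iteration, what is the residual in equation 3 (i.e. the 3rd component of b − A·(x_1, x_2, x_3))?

Iteration 1:
  x_1 = (-8 - (1)·1.000 - (3)·1.000) / (5) = -2.400
  x_2 = (8 - (1)·1.000 - (3)·1.000) / (8) = 0.500
  x_3 = (-7 - (-3)·1.000 - (-2)·1.000) / (9) = -0.222
Residual b − A·x = (4.166, 7.066, -11.202)

-11.202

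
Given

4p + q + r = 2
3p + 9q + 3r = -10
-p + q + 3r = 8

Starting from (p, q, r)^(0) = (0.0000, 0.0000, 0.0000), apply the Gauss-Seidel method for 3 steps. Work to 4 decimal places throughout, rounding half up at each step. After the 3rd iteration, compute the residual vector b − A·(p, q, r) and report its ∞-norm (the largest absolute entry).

Iteration 1:
  p = (2 - (1)·0.0000 - (1)·0.0000) / (4) = 0.5000
  q = (-10 - (3)·0.5000 - (3)·0.0000) / (9) = -1.2778
  r = (8 - (-1)·0.5000 - (1)·-1.2778) / (3) = 3.2593
Iteration 2:
  p = (2 - (1)·-1.2778 - (1)·3.2593) / (4) = 0.0046
  q = (-10 - (3)·0.0046 - (3)·3.2593) / (9) = -2.1991
  r = (8 - (-1)·0.0046 - (1)·-2.1991) / (3) = 3.4012
Iteration 3:
  p = (2 - (1)·-2.1991 - (1)·3.4012) / (4) = 0.1995
  q = (-10 - (3)·0.1995 - (3)·3.4012) / (9) = -2.3113
  r = (8 - (-1)·0.1995 - (1)·-2.3113) / (3) = 3.5036
Residual b − A·x = (0.0097, -0.3076, 0.0000); ∞-norm = 0.3076

0.3076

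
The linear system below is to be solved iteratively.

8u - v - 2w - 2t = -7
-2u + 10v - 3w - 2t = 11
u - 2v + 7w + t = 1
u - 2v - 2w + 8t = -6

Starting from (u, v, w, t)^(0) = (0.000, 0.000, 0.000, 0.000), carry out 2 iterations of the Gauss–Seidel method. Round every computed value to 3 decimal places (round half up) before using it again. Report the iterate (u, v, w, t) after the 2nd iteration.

Iteration 1:
  u = (-7 - (-1)·0.000 - (-2)·0.000 - (-2)·0.000) / (8) = -0.875
  v = (11 - (-2)·-0.875 - (-3)·0.000 - (-2)·0.000) / (10) = 0.925
  w = (1 - (1)·-0.875 - (-2)·0.925 - (1)·0.000) / (7) = 0.532
  t = (-6 - (1)·-0.875 - (-2)·0.925 - (-2)·0.532) / (8) = -0.276
Iteration 2:
  u = (-7 - (-1)·0.925 - (-2)·0.532 - (-2)·-0.276) / (8) = -0.695
  v = (11 - (-2)·-0.695 - (-3)·0.532 - (-2)·-0.276) / (10) = 1.065
  w = (1 - (1)·-0.695 - (-2)·1.065 - (1)·-0.276) / (7) = 0.586
  t = (-6 - (1)·-0.695 - (-2)·1.065 - (-2)·0.586) / (8) = -0.250

(-0.695, 1.065, 0.586, -0.250)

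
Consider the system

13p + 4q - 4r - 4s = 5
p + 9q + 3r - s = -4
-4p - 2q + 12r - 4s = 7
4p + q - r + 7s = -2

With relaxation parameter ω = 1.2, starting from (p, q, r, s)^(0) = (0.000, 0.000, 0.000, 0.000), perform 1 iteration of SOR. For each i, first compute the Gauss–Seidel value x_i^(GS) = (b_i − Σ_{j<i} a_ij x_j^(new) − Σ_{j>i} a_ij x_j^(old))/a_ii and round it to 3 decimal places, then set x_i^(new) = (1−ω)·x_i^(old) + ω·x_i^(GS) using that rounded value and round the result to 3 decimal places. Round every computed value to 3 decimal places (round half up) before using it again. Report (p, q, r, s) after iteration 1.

(0.462, -0.595, 0.766, -0.426)

Iteration 1:
  p: GS value = (5 - (4)·0.000 - (-4)·0.000 - (-4)·0.000) / (13) = 0.385;  p ← (1−ω)·0.000 + ω·0.385 = 0.462
  q: GS value = (-4 - (1)·0.462 - (3)·0.000 - (-1)·0.000) / (9) = -0.496;  q ← (1−ω)·0.000 + ω·-0.496 = -0.595
  r: GS value = (7 - (-4)·0.462 - (-2)·-0.595 - (-4)·0.000) / (12) = 0.638;  r ← (1−ω)·0.000 + ω·0.638 = 0.766
  s: GS value = (-2 - (4)·0.462 - (1)·-0.595 - (-1)·0.766) / (7) = -0.355;  s ← (1−ω)·0.000 + ω·-0.355 = -0.426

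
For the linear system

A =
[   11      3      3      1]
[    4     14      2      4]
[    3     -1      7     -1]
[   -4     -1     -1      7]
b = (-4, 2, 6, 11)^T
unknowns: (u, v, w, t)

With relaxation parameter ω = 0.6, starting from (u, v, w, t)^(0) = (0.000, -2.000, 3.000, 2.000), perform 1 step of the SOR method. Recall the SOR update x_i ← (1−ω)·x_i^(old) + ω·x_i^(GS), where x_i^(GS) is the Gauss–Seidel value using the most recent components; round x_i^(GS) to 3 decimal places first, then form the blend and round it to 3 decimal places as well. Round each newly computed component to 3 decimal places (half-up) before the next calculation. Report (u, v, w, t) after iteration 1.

Iteration 1:
  u: GS value = (-4 - (3)·-2.000 - (3)·3.000 - (1)·2.000) / (11) = -0.818;  u ← (1−ω)·0.000 + ω·-0.818 = -0.491
  v: GS value = (2 - (4)·-0.491 - (2)·3.000 - (4)·2.000) / (14) = -0.717;  v ← (1−ω)·-2.000 + ω·-0.717 = -1.230
  w: GS value = (6 - (3)·-0.491 - (-1)·-1.230 - (-1)·2.000) / (7) = 1.178;  w ← (1−ω)·3.000 + ω·1.178 = 1.907
  t: GS value = (11 - (-4)·-0.491 - (-1)·-1.230 - (-1)·1.907) / (7) = 1.388;  t ← (1−ω)·2.000 + ω·1.388 = 1.633

(-0.491, -1.230, 1.907, 1.633)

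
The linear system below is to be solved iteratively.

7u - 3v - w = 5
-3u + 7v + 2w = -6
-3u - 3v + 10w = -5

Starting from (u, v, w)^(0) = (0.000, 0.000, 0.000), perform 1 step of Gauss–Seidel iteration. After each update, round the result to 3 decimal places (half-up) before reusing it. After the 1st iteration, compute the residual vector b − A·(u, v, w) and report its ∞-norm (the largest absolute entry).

2.102

Iteration 1:
  u = (5 - (-3)·0.000 - (-1)·0.000) / (7) = 0.714
  v = (-6 - (-3)·0.714 - (2)·0.000) / (7) = -0.551
  w = (-5 - (-3)·0.714 - (-3)·-0.551) / (10) = -0.451
Residual b − A·x = (-2.102, 0.901, -0.001); ∞-norm = 2.102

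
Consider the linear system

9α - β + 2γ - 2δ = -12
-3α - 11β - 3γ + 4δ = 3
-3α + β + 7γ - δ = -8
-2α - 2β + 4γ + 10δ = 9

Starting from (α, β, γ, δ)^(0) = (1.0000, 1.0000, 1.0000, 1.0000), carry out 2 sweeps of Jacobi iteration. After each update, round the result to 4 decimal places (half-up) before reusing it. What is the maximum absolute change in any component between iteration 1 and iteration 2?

1.0372

Iteration 1:
  α = (-12 - (-1)·1.0000 - (2)·1.0000 - (-2)·1.0000) / (9) = -1.2222
  β = (3 - (-3)·1.0000 - (-3)·1.0000 - (4)·1.0000) / (-11) = -0.4545
  γ = (-8 - (-3)·1.0000 - (1)·1.0000 - (-1)·1.0000) / (7) = -0.7143
  δ = (9 - (-2)·1.0000 - (-2)·1.0000 - (4)·1.0000) / (10) = 0.9000
Iteration 2:
  α = (-12 - (-1)·-0.4545 - (2)·-0.7143 - (-2)·0.9000) / (9) = -1.0251
  β = (3 - (-3)·-1.2222 - (-3)·-0.7143 - (4)·0.9000) / (-11) = 0.5827
  γ = (-8 - (-3)·-1.2222 - (1)·-0.4545 - (-1)·0.9000) / (7) = -1.4732
  δ = (9 - (-2)·-1.2222 - (-2)·-0.4545 - (4)·-0.7143) / (10) = 0.8504
Change: (0.1971, 1.0372, -0.7589, -0.0496) → max |·| = 1.0372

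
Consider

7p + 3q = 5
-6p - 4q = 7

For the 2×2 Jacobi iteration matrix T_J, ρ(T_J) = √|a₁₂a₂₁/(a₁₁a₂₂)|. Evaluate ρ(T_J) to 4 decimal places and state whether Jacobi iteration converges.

0.8018

a₁₂a₂₁/(a₁₁a₂₂) = (3)·(-6) / ((7)·(-4)) = 0.642857
ρ = √|0.642857| = √0.642857 = 0.8018
ρ < 1, so Jacobi converges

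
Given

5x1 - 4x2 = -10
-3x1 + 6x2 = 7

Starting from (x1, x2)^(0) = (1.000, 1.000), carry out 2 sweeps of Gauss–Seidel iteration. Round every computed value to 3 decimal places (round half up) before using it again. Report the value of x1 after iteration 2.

Iteration 1:
  x1 = (-10 - (-4)·1.000) / (5) = -1.200
  x2 = (7 - (-3)·-1.200) / (6) = 0.567
Iteration 2:
  x1 = (-10 - (-4)·0.567) / (5) = -1.546
  x2 = (7 - (-3)·-1.546) / (6) = 0.394

-1.546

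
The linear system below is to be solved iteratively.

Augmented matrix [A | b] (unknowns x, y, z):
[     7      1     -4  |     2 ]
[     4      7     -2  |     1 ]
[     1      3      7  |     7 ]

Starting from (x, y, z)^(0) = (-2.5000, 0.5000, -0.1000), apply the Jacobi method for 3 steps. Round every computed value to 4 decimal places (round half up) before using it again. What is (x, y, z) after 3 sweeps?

(0.4122, -0.1773, 0.7347)

Iteration 1:
  x = (2 - (1)·0.5000 - (-4)·-0.1000) / (7) = 0.1571
  y = (1 - (4)·-2.5000 - (-2)·-0.1000) / (7) = 1.5429
  z = (7 - (1)·-2.5000 - (3)·0.5000) / (7) = 1.1429
Iteration 2:
  x = (2 - (1)·1.5429 - (-4)·1.1429) / (7) = 0.7184
  y = (1 - (4)·0.1571 - (-2)·1.1429) / (7) = 0.3796
  z = (7 - (1)·0.1571 - (3)·1.5429) / (7) = 0.3163
Iteration 3:
  x = (2 - (1)·0.3796 - (-4)·0.3163) / (7) = 0.4122
  y = (1 - (4)·0.7184 - (-2)·0.3163) / (7) = -0.1773
  z = (7 - (1)·0.7184 - (3)·0.3796) / (7) = 0.7347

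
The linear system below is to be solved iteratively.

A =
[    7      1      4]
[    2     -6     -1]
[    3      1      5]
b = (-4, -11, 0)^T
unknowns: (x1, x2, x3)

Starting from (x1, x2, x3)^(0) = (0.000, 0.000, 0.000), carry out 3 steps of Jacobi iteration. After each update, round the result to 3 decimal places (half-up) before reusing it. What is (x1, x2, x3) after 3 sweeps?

(-0.792, 1.560, 0.171)

Iteration 1:
  x1 = (-4 - (1)·0.000 - (4)·0.000) / (7) = -0.571
  x2 = (-11 - (2)·0.000 - (-1)·0.000) / (-6) = 1.833
  x3 = (0 - (3)·0.000 - (1)·0.000) / (5) = 0.000
Iteration 2:
  x1 = (-4 - (1)·1.833 - (4)·0.000) / (7) = -0.833
  x2 = (-11 - (2)·-0.571 - (-1)·0.000) / (-6) = 1.643
  x3 = (0 - (3)·-0.571 - (1)·1.833) / (5) = -0.024
Iteration 3:
  x1 = (-4 - (1)·1.643 - (4)·-0.024) / (7) = -0.792
  x2 = (-11 - (2)·-0.833 - (-1)·-0.024) / (-6) = 1.560
  x3 = (0 - (3)·-0.833 - (1)·1.643) / (5) = 0.171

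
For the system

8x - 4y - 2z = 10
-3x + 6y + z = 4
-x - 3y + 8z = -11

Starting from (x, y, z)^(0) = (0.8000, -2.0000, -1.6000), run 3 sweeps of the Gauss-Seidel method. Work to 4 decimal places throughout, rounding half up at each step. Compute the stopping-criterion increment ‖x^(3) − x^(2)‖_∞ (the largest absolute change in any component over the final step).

Iteration 1:
  x = (10 - (-4)·-2.0000 - (-2)·-1.6000) / (8) = -0.1500
  y = (4 - (-3)·-0.1500 - (1)·-1.6000) / (6) = 0.8583
  z = (-11 - (-1)·-0.1500 - (-3)·0.8583) / (8) = -1.0719
Iteration 2:
  x = (10 - (-4)·0.8583 - (-2)·-1.0719) / (8) = 1.4112
  y = (4 - (-3)·1.4112 - (1)·-1.0719) / (6) = 1.5509
  z = (-11 - (-1)·1.4112 - (-3)·1.5509) / (8) = -0.6170
Iteration 3:
  x = (10 - (-4)·1.5509 - (-2)·-0.6170) / (8) = 1.8712
  y = (4 - (-3)·1.8712 - (1)·-0.6170) / (6) = 1.7051
  z = (-11 - (-1)·1.8712 - (-3)·1.7051) / (8) = -0.5017
Change: (0.4600, 0.1542, 0.1153) → max |·| = 0.4600

0.4600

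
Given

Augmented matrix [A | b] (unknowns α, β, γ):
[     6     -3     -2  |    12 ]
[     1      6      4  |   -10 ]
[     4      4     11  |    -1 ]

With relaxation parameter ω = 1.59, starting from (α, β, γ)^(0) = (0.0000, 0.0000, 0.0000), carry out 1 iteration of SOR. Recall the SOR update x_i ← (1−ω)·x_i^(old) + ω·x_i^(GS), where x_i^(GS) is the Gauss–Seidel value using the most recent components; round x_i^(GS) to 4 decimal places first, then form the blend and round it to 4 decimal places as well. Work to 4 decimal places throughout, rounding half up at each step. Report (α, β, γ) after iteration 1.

Iteration 1:
  α: GS value = (12 - (-3)·0.0000 - (-2)·0.0000) / (6) = 2.0000;  α ← (1−ω)·0.0000 + ω·2.0000 = 3.1800
  β: GS value = (-10 - (1)·3.1800 - (4)·0.0000) / (6) = -2.1967;  β ← (1−ω)·0.0000 + ω·-2.1967 = -3.4928
  γ: GS value = (-1 - (4)·3.1800 - (4)·-3.4928) / (11) = 0.0228;  γ ← (1−ω)·0.0000 + ω·0.0228 = 0.0363

(3.1800, -3.4928, 0.0363)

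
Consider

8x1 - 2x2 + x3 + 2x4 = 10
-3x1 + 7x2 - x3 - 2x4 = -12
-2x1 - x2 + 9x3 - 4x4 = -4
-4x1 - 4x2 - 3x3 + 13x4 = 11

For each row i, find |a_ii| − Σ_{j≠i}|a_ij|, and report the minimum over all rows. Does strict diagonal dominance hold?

1

row 1: |8| − (2+1+2) = 3
row 2: |7| − (3+1+2) = 1
row 3: |9| − (2+1+4) = 2
row 4: |13| − (4+4+3) = 2
minimum over rows = 1 → strictly diagonally dominant (convergence guaranteed)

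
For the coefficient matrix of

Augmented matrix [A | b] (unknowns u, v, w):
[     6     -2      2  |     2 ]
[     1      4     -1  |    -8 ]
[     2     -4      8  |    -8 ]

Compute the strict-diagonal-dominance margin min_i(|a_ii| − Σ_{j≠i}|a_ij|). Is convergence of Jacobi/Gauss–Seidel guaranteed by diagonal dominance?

row 1: |6| − (2+2) = 2
row 2: |4| − (1+1) = 2
row 3: |8| − (2+4) = 2
minimum over rows = 2 → strictly diagonally dominant (convergence guaranteed)

2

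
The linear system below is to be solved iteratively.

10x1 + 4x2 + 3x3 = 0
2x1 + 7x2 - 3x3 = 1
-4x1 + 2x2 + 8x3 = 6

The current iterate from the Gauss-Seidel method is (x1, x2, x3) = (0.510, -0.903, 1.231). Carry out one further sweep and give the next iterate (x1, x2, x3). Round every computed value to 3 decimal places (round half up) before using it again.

(-0.008, 0.673, 0.578)

One sweep:
  x1 = (0 - (4)·-0.903 - (3)·1.231) / (10) = -0.008
  x2 = (1 - (2)·-0.008 - (-3)·1.231) / (7) = 0.673
  x3 = (6 - (-4)·-0.008 - (2)·0.673) / (8) = 0.578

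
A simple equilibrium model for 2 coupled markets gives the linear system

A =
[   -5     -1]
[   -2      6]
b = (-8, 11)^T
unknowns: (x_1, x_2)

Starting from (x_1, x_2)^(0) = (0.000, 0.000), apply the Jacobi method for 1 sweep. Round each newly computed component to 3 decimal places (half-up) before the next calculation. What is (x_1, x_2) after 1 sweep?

Iteration 1:
  x_1 = (-8 - (-1)·0.000) / (-5) = 1.600
  x_2 = (11 - (-2)·0.000) / (6) = 1.833

(1.600, 1.833)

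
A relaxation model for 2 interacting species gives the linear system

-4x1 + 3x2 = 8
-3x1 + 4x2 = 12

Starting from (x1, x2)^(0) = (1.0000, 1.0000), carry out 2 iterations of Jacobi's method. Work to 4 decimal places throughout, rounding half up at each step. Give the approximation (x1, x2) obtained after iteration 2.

(0.8125, 2.0625)

Iteration 1:
  x1 = (8 - (3)·1.0000) / (-4) = -1.2500
  x2 = (12 - (-3)·1.0000) / (4) = 3.7500
Iteration 2:
  x1 = (8 - (3)·3.7500) / (-4) = 0.8125
  x2 = (12 - (-3)·-1.2500) / (4) = 2.0625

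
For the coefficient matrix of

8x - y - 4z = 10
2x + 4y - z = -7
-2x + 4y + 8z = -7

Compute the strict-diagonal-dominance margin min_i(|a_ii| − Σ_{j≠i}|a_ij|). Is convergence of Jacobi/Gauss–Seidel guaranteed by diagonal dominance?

1

row 1: |8| − (1+4) = 3
row 2: |4| − (2+1) = 1
row 3: |8| − (2+4) = 2
minimum over rows = 1 → strictly diagonally dominant (convergence guaranteed)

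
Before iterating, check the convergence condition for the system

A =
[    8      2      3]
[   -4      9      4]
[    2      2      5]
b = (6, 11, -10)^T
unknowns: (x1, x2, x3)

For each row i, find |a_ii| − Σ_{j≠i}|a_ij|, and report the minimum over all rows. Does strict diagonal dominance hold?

1

row 1: |8| − (2+3) = 3
row 2: |9| − (4+4) = 1
row 3: |5| − (2+2) = 1
minimum over rows = 1 → strictly diagonally dominant (convergence guaranteed)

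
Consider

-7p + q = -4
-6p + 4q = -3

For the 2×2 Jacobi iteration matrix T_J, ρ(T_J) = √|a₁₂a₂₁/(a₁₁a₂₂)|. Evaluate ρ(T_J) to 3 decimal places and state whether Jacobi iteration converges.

0.463

a₁₂a₂₁/(a₁₁a₂₂) = (1)·(-6) / ((-7)·(4)) = 0.214286
ρ = √|0.214286| = √0.214286 = 0.463
ρ < 1, so Jacobi converges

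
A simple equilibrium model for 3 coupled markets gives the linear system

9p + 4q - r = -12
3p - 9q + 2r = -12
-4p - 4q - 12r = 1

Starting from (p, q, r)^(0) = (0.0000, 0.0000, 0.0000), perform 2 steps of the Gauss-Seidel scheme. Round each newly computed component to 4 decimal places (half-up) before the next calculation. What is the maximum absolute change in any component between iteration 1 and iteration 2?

Iteration 1:
  p = (-12 - (4)·0.0000 - (-1)·0.0000) / (9) = -1.3333
  q = (-12 - (3)·-1.3333 - (2)·0.0000) / (-9) = 0.8889
  r = (1 - (-4)·-1.3333 - (-4)·0.8889) / (-12) = 0.0648
Iteration 2:
  p = (-12 - (4)·0.8889 - (-1)·0.0648) / (9) = -1.7212
  q = (-12 - (3)·-1.7212 - (2)·0.0648) / (-9) = 0.7740
  r = (1 - (-4)·-1.7212 - (-4)·0.7740) / (-12) = 0.2324
Change: (-0.3879, -0.1149, 0.1676) → max |·| = 0.3879

0.3879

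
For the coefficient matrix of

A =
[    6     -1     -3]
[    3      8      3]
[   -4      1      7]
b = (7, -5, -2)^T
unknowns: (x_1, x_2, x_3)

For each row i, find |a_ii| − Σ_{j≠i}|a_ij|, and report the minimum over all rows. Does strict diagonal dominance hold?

2

row 1: |6| − (1+3) = 2
row 2: |8| − (3+3) = 2
row 3: |7| − (4+1) = 2
minimum over rows = 2 → strictly diagonally dominant (convergence guaranteed)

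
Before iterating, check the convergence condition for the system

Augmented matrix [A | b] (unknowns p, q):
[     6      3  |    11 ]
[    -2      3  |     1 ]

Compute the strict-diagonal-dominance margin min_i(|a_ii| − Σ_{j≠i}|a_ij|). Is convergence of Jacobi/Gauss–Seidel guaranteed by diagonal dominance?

1

row 1: |6| − (3) = 3
row 2: |3| − (2) = 1
minimum over rows = 1 → strictly diagonally dominant (convergence guaranteed)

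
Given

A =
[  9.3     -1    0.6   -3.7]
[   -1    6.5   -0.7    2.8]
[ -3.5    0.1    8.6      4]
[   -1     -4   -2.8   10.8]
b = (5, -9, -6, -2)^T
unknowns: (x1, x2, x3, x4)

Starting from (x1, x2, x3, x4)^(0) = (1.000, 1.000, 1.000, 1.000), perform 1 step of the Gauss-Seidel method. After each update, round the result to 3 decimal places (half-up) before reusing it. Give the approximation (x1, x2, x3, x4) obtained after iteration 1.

Iteration 1:
  x1 = (5 - (-1)·1.000 - (0.6)·1.000 - (-3.7)·1.000) / (9.3) = 0.978
  x2 = (-9 - (-1)·0.978 - (-0.7)·1.000 - (2.8)·1.000) / (6.5) = -1.557
  x3 = (-6 - (-3.5)·0.978 - (0.1)·-1.557 - (4)·1.000) / (8.6) = -0.747
  x4 = (-2 - (-1)·0.978 - (-4)·-1.557 - (-2.8)·-0.747) / (10.8) = -0.865

(0.978, -1.557, -0.747, -0.865)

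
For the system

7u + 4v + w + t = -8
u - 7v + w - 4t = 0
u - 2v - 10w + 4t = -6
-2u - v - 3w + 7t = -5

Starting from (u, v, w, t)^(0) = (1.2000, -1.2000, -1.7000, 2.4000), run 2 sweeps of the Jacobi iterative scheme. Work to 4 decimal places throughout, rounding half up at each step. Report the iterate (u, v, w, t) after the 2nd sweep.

(-0.4110, 0.9212, 0.3243, -0.2567)

Iteration 1:
  u = (-8 - (4)·-1.2000 - (1)·-1.7000 - (1)·2.4000) / (7) = -0.5571
  v = (0 - (1)·1.2000 - (1)·-1.7000 - (-4)·2.4000) / (-7) = -1.4429
  w = (-6 - (1)·1.2000 - (-2)·-1.2000 - (4)·2.4000) / (-10) = 1.9200
  t = (-5 - (-2)·1.2000 - (-1)·-1.2000 - (-3)·-1.7000) / (7) = -1.2714
Iteration 2:
  u = (-8 - (4)·-1.4429 - (1)·1.9200 - (1)·-1.2714) / (7) = -0.4110
  v = (0 - (1)·-0.5571 - (1)·1.9200 - (-4)·-1.2714) / (-7) = 0.9212
  w = (-6 - (1)·-0.5571 - (-2)·-1.4429 - (4)·-1.2714) / (-10) = 0.3243
  t = (-5 - (-2)·-0.5571 - (-1)·-1.4429 - (-3)·1.9200) / (7) = -0.2567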